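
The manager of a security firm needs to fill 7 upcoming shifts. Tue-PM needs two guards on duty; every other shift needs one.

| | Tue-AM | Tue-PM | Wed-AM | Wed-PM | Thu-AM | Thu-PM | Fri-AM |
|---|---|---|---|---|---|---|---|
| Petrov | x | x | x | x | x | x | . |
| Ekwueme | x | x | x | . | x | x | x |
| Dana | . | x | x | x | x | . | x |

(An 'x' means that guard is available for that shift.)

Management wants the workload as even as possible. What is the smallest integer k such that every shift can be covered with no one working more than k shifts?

3

With 3 guards and 8 worker-slots to fill, someone must work at least ⌈8/3⌉ = 3 shifts, so k ≥ 3.
k = 3 works: Tue-AM→Petrov, Tue-PM→Ekwueme+Dana, Wed-AM→Ekwueme, Wed-PM→Petrov, Thu-AM→Dana, Thu-PM→Petrov, Fri-AM→Ekwueme.
Loads: Petrov 3, Ekwueme 3, Dana 2 — all ≤ 3.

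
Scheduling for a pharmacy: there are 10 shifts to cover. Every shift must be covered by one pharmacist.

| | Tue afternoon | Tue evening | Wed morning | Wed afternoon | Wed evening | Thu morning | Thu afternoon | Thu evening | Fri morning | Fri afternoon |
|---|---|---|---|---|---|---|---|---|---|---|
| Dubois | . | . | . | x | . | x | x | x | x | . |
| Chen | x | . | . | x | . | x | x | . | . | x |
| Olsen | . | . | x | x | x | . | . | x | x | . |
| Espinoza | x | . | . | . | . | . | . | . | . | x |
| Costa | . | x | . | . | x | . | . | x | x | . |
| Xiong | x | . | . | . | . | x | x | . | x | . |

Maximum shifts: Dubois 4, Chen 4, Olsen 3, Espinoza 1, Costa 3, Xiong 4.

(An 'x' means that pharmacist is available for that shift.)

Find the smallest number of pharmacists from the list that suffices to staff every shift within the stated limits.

3

10 slots to fill and no one can take more than 4, so at least ⌈10/4⌉ = 3 pharmacists are needed.
Chen, Olsen, and Costa alone can cover everything: Tue afternoon→Chen, Tue evening→Costa, Wed morning→Olsen, Wed afternoon→Olsen, Wed evening→Olsen, Thu morning→Chen, Thu afternoon→Chen, Thu evening→Costa, Fri morning→Costa, Fri afternoon→Chen.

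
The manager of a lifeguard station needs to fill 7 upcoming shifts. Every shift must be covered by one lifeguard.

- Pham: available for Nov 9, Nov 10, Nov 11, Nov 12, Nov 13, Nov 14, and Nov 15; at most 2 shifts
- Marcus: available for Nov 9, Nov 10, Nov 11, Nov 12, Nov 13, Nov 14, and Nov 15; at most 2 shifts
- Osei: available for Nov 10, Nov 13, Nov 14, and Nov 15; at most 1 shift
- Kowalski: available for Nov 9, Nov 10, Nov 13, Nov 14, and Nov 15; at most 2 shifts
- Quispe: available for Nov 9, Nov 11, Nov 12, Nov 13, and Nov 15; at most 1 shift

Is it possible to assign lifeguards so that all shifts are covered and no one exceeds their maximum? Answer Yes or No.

One valid schedule: Nov 9→Marcus, Nov 10→Marcus, Nov 11→Pham, Nov 12→Pham, Nov 13→Kowalski, Nov 14→Osei, Nov 15→Kowalski.
Loads: Pham 2/2, Marcus 2/2, Osei 1/1, Kowalski 2/2, Quispe 0/1 — all within limits.

Yes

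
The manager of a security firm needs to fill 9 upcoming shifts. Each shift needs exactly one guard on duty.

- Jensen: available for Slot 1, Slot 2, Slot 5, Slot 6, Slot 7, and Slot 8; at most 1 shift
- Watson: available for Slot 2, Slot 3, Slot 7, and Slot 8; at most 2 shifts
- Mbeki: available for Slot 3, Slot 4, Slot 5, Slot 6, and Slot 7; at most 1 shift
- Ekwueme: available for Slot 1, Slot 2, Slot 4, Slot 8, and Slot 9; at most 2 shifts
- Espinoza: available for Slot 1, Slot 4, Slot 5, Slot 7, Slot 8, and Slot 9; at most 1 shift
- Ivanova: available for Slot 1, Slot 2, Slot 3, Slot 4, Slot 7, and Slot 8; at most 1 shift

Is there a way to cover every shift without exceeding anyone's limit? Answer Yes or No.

No

Total capacity is 1+2+1+2+1+1 = 8 but 9 worker-slots are needed — infeasible.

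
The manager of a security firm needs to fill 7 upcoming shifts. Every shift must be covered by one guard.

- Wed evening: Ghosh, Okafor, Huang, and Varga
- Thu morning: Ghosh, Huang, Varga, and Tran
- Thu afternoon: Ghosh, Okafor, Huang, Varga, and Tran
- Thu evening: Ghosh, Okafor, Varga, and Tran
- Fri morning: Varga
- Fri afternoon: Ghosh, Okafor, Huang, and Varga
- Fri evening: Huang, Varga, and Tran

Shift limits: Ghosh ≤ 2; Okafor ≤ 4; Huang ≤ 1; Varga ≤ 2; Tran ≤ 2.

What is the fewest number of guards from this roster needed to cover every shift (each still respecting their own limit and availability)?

7 slots to fill and no one can take more than 4, so at least ⌈7/4⌉ = 2 guards are needed.
Any 2 guards together have capacity at most 4+2 = 6 < 7 slots, so 2 can never suffice.
Ghosh, Okafor, and Varga alone can cover everything: Wed evening→Ghosh, Thu morning→Ghosh, Thu afternoon→Okafor, Thu evening→Okafor, Fri morning→Varga, Fri afternoon→Okafor, Fri evening→Varga.

3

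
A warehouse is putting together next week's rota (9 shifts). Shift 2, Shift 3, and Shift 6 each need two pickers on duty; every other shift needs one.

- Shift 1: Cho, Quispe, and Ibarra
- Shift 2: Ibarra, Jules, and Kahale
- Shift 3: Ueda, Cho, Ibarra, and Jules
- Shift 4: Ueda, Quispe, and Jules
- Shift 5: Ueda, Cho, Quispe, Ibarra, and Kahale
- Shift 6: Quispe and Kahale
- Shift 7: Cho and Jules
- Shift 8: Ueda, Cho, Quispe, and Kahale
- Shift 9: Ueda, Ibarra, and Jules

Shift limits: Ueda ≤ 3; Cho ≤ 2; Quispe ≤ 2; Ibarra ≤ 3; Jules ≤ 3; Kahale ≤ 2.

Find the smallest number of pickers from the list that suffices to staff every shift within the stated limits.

12 slots to fill and no one can take more than 3, so at least ⌈12/3⌉ = 4 pickers are needed.
Any 4 pickers together have capacity at most 3+3+3+2 = 11 < 12 slots, so 4 can never suffice.
Ueda, Cho, Quispe, Ibarra, and Kahale alone can cover everything: Shift 1→Cho, Shift 2→Ibarra+Kahale, Shift 3→Ueda+Ibarra, Shift 4→Ueda, Shift 5→Ibarra, Shift 6→Quispe+Kahale, Shift 7→Cho, Shift 8→Quispe, Shift 9→Ueda.

5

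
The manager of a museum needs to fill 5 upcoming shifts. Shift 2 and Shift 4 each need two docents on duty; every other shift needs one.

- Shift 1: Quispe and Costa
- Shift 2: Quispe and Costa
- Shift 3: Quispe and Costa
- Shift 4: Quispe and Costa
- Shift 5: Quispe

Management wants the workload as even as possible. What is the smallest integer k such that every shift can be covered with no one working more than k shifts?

With 2 docents and 7 worker-slots to fill, someone must work at least ⌈7/2⌉ = 4 shifts, so k ≥ 4.
k = 4 works: Shift 1→Quispe, Shift 2→Quispe+Costa, Shift 3→Costa, Shift 4→Quispe+Costa, Shift 5→Quispe.
Loads: Quispe 4, Costa 3 — all ≤ 4.

4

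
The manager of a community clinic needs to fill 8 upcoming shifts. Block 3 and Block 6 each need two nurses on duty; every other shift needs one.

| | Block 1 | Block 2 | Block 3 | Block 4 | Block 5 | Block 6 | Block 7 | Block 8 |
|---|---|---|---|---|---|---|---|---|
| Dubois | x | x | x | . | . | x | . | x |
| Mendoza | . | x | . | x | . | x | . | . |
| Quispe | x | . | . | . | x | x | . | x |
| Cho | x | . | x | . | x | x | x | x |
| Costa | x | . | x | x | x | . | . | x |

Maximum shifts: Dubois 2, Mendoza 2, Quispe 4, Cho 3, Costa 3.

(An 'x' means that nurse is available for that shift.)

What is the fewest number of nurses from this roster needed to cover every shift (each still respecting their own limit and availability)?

10 slots to fill and no one can take more than 4, so at least ⌈10/4⌉ = 3 nurses are needed.
No set of 3 nurses can cover every shift (each such set leaves at least one shift with no one available or exceeds a cap).
Dubois, Mendoza, Quispe, and Cho alone can cover everything: Block 1→Quispe, Block 2→Dubois, Block 3→Dubois+Cho, Block 4→Mendoza, Block 5→Quispe, Block 6→Mendoza+Quispe, Block 7→Cho, Block 8→Quispe.

4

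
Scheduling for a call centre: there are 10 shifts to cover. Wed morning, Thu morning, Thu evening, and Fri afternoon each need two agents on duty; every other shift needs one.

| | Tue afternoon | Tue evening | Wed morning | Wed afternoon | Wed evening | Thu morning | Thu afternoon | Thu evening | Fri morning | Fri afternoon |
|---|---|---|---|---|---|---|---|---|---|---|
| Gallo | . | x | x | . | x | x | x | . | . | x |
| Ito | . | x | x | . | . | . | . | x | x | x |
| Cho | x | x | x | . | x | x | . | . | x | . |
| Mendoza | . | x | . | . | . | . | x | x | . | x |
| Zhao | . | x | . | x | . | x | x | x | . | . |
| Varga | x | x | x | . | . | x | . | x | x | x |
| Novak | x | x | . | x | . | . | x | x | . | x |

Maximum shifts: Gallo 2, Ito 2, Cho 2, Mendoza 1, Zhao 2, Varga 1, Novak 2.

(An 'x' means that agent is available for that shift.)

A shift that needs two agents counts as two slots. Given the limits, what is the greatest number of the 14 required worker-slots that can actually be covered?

Total capacity across all agents is 2+2+2+1+2+1+2 = 12, and 14 slots are needed, so at most 12 can be filled.
An assignment achieving 12: Tue afternoon→Cho, Wed morning→Gallo+Ito, Wed afternoon→Zhao, Wed evening→Gallo, Thu morning→Cho+Zhao, Thu afternoon→Mendoza, Thu evening→Varga+Novak, Fri morning→Ito, Fri afternoon→Novak.
Loads: Gallo 2/2, Ito 2/2, Cho 2/2, Mendoza 1/1, Zhao 2/2, Varga 1/1, Novak 2/2.

12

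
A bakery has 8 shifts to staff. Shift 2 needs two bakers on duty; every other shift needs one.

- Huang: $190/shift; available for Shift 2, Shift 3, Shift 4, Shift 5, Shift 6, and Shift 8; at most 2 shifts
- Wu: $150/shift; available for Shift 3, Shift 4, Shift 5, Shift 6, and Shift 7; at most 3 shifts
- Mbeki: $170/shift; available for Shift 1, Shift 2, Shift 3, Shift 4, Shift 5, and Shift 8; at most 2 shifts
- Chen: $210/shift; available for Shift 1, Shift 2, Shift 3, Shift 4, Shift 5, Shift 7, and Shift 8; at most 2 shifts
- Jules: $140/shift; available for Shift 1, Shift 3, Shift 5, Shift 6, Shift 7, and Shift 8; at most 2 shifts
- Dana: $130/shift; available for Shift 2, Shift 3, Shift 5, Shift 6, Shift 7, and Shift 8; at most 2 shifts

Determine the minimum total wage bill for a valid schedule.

$1330

Picking the cheapest available baker for each shift independently would cost $1240, but that ignores the shift limits.
An optimal schedule: Shift 1→Jules, Shift 2→Dana+Mbeki, Shift 3→Wu, Shift 4→Wu, Shift 5→Wu, Shift 6→Dana, Shift 7→Jules, Shift 8→Mbeki.
Total: 140 + 130 + 170 + 150 + 150 + 150 + 130 + 140 + 170 = $1330.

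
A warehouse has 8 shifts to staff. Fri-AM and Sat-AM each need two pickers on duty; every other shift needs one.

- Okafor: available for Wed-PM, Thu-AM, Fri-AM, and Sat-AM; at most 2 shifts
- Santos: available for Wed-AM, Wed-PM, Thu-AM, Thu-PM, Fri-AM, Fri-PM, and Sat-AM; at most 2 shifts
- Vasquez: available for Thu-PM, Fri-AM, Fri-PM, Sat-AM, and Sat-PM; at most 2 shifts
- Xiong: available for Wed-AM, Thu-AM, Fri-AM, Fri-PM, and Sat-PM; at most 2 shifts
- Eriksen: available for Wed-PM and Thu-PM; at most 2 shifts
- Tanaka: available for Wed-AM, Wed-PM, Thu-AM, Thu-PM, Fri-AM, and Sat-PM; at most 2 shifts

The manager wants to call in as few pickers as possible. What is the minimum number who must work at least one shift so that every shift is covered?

10 slots to fill and no one can take more than 2, so at least ⌈10/2⌉ = 5 pickers are needed.
Okafor, Santos, Vasquez, Xiong, and Eriksen alone can cover everything: Wed-AM→Santos, Wed-PM→Eriksen, Thu-AM→Okafor, Thu-PM→Eriksen, Fri-AM→Vasquez+Xiong, Fri-PM→Xiong, Sat-AM→Okafor+Santos, Sat-PM→Vasquez.

5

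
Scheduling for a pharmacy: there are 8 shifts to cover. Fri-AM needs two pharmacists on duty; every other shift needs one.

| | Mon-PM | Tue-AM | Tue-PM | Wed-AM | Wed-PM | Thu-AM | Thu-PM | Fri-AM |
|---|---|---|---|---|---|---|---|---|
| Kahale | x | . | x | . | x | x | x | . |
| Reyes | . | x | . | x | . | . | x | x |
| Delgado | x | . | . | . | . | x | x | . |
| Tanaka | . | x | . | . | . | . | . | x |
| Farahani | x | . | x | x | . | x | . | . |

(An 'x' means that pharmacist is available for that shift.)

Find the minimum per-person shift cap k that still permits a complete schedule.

With 5 pharmacists and 9 worker-slots to fill, someone must work at least ⌈9/5⌉ = 2 shifts, so k ≥ 2.
k = 2 works: Mon-PM→Delgado, Tue-AM→Reyes, Tue-PM→Kahale, Wed-AM→Farahani, Wed-PM→Kahale, Thu-AM→Farahani, Thu-PM→Delgado, Fri-AM→Reyes+Tanaka.
Loads: Kahale 2, Reyes 2, Delgado 2, Tanaka 1, Farahani 2 — all ≤ 2.

2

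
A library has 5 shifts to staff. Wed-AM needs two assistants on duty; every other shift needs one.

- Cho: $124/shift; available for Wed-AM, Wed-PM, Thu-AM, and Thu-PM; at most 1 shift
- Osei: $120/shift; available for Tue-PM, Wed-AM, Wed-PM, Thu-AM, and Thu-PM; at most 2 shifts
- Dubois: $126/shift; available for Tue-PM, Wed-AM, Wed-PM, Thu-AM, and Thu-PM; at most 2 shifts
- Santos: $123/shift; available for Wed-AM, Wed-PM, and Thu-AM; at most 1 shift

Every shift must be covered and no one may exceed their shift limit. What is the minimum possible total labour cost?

Picking the cheapest available assistant for each shift independently would cost $723, but that ignores the shift limits.
An optimal schedule: Tue-PM→Osei, Wed-AM→Dubois+Santos, Wed-PM→Osei, Thu-AM→Dubois, Thu-PM→Cho.
Total: 120 + 126 + 123 + 120 + 126 + 124 = $739.

$739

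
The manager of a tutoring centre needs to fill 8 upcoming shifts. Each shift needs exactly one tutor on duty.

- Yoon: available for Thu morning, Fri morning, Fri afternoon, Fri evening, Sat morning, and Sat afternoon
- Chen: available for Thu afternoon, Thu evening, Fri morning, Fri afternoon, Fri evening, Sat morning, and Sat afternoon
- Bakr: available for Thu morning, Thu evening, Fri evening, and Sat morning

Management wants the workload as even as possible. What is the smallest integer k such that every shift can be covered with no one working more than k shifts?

With 3 tutors and 8 worker-slots to fill, someone must work at least ⌈8/3⌉ = 3 shifts, so k ≥ 3.
k = 3 works: Thu morning→Yoon, Thu afternoon→Chen, Thu evening→Chen, Fri morning→Yoon, Fri afternoon→Yoon, Fri evening→Bakr, Sat morning→Bakr, Sat afternoon→Chen.
Loads: Yoon 3, Chen 3, Bakr 2 — all ≤ 3.

3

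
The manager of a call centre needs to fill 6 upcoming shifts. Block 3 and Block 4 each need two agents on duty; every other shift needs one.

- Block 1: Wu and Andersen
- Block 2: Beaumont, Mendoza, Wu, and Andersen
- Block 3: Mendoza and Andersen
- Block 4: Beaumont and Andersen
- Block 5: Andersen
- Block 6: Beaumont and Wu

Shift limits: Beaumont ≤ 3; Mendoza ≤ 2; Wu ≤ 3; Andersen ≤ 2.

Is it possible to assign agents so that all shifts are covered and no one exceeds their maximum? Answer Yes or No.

No

Total capacity is 10 and 8 slots are needed, so capacity alone doesn't rule it out.
Shifts {Block 3, Block 4, Block 5} need 5 worker-slots in total, but the agents available for any of those shifts (Beaumont, Mendoza, and Andersen) can supply at most 4 among them. So no valid schedule exists.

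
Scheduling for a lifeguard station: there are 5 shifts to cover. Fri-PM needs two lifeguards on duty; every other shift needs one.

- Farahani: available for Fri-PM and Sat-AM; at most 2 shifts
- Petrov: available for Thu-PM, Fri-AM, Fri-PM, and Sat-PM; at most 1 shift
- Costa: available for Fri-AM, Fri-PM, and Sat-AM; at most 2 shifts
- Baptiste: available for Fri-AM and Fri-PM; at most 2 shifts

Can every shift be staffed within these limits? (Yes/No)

Total capacity is 7 and 6 slots are needed, so capacity alone doesn't rule it out.
Shifts {Thu-PM, Sat-PM} need 2 worker-slots in total, but the lifeguards available for any of those shifts (Petrov) can supply at most 1 among them. So no valid schedule exists.

No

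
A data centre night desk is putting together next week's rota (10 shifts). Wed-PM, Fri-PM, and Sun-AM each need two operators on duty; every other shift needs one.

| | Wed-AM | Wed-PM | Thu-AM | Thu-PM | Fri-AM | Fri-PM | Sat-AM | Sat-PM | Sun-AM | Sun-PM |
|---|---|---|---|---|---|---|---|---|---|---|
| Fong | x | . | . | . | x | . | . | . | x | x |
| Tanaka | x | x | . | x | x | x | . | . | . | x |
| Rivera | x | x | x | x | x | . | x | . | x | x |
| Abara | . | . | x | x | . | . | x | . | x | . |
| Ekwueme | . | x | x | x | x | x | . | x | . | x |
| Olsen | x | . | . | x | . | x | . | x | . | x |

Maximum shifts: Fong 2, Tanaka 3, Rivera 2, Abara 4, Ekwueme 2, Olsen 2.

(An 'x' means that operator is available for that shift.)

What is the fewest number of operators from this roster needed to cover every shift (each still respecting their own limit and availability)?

5

13 slots to fill and no one can take more than 4, so at least ⌈13/4⌉ = 4 operators are needed.
Any 4 operators together have capacity at most 4+3+2+2 = 11 < 13 slots, so 4 can never suffice.
Fong, Tanaka, Rivera, Abara, and Ekwueme alone can cover everything: Wed-AM→Fong, Wed-PM→Tanaka+Rivera, Thu-AM→Abara, Thu-PM→Abara, Fri-AM→Tanaka, Fri-PM→Tanaka+Ekwueme, Sat-AM→Abara, Sat-PM→Ekwueme, Sun-AM→Fong+Abara, Sun-PM→Rivera.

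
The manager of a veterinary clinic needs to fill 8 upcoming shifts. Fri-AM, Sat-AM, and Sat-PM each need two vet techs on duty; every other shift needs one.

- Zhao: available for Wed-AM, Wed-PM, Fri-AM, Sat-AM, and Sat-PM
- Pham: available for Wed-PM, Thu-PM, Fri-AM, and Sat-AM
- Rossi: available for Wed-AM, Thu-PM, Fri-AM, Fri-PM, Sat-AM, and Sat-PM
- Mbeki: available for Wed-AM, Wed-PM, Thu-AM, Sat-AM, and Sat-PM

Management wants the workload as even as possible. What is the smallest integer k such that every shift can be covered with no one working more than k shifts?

With 4 vet techs and 11 worker-slots to fill, someone must work at least ⌈11/4⌉ = 3 shifts, so k ≥ 3.
k = 3 works: Wed-AM→Zhao, Wed-PM→Zhao, Thu-AM→Mbeki, Thu-PM→Pham, Fri-AM→Zhao+Pham, Fri-PM→Rossi, Sat-AM→Pham+Rossi, Sat-PM→Rossi+Mbeki.
Loads: Zhao 3, Pham 3, Rossi 3, Mbeki 2 — all ≤ 3.

3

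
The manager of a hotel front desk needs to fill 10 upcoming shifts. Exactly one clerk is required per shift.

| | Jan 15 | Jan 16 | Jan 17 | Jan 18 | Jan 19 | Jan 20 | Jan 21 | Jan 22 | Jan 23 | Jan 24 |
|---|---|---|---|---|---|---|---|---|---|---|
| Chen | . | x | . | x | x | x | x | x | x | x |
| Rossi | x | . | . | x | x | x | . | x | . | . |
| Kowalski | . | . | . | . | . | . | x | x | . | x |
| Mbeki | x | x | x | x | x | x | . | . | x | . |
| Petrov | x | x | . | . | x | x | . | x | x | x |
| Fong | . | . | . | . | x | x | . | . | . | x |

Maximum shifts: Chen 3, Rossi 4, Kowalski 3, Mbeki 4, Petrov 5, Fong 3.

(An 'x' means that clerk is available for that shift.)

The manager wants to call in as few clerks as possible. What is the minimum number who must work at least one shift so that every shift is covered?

3

10 slots to fill and no one can take more than 5, so at least ⌈10/5⌉ = 2 clerks are needed.
Any 2 clerks together have capacity at most 5+4 = 9 < 10 slots, so 2 can never suffice.
Chen, Rossi, and Mbeki alone can cover everything: Jan 15→Rossi, Jan 16→Chen, Jan 17→Mbeki, Jan 18→Rossi, Jan 19→Rossi, Jan 20→Mbeki, Jan 21→Chen, Jan 22→Rossi, Jan 23→Mbeki, Jan 24→Chen.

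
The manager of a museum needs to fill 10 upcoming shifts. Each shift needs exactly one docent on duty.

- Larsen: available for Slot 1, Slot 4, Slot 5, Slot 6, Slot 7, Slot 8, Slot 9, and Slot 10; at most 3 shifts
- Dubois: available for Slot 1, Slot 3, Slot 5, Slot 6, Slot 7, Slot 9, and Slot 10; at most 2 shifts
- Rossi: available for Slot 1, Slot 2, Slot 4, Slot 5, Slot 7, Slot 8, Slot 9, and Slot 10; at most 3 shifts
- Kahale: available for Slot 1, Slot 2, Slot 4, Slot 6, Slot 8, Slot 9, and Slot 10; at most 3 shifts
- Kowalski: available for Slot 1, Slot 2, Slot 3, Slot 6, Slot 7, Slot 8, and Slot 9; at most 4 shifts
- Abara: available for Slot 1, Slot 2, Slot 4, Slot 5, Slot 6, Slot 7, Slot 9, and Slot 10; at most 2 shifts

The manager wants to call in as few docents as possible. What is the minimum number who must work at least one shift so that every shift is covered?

3

10 slots to fill and no one can take more than 4, so at least ⌈10/4⌉ = 3 docents are needed.
Larsen, Rossi, and Kowalski alone can cover everything: Slot 1→Rossi, Slot 2→Rossi, Slot 3→Kowalski, Slot 4→Larsen, Slot 5→Larsen, Slot 6→Larsen, Slot 7→Kowalski, Slot 8→Kowalski, Slot 9→Kowalski, Slot 10→Rossi.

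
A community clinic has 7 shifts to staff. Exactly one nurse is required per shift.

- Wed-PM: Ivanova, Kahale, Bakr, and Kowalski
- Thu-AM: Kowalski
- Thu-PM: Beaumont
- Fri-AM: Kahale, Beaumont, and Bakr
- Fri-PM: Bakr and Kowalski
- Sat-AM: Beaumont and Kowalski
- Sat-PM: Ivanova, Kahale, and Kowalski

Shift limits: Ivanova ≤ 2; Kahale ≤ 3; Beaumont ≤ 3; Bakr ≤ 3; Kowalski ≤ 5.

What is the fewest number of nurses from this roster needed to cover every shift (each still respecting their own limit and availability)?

2

7 slots to fill and no one can take more than 5, so at least ⌈7/5⌉ = 2 nurses are needed.
Beaumont and Kowalski alone can cover everything: Wed-PM→Kowalski, Thu-AM→Kowalski, Thu-PM→Beaumont, Fri-AM→Beaumont, Fri-PM→Kowalski, Sat-AM→Beaumont, Sat-PM→Kowalski.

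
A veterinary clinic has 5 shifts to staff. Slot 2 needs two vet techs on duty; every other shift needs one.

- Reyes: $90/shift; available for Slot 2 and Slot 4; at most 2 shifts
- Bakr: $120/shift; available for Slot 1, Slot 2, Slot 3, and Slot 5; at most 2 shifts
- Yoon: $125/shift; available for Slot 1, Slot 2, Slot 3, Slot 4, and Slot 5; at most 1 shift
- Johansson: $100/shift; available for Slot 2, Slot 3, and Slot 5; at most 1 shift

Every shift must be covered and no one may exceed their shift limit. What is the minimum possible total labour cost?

$645

Picking the cheapest available vet tech for each shift independently would cost $600, but that ignores the shift limits.
An optimal schedule: Slot 1→Bakr, Slot 2→Reyes+Johansson, Slot 3→Bakr, Slot 4→Reyes, Slot 5→Yoon.
Total: 120 + 90 + 100 + 120 + 90 + 125 = $645.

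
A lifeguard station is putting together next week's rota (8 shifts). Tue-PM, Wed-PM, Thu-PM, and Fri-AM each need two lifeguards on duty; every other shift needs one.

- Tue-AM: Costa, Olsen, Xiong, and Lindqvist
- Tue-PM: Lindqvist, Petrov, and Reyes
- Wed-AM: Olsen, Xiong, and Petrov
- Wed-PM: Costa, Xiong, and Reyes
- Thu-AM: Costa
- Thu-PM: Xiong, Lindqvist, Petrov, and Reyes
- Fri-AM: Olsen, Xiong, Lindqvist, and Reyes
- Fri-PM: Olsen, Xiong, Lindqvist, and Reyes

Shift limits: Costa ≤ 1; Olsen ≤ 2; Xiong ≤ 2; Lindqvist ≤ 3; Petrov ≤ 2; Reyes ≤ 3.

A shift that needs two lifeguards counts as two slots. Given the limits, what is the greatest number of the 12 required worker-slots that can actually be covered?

Total capacity across all lifeguards is 1+2+2+3+2+3 = 13, and 12 slots are needed, so at most 12 can be filled.
An assignment achieving 12: Tue-AM→Olsen, Tue-PM→Lindqvist+Petrov, Wed-AM→Olsen, Wed-PM→Xiong+Reyes, Thu-AM→Costa, Thu-PM→Xiong+Lindqvist, Fri-AM→Lindqvist+Reyes, Fri-PM→Reyes.
Loads: Costa 1/1, Olsen 2/2, Xiong 2/2, Lindqvist 3/3, Petrov 1/2, Reyes 3/3.

12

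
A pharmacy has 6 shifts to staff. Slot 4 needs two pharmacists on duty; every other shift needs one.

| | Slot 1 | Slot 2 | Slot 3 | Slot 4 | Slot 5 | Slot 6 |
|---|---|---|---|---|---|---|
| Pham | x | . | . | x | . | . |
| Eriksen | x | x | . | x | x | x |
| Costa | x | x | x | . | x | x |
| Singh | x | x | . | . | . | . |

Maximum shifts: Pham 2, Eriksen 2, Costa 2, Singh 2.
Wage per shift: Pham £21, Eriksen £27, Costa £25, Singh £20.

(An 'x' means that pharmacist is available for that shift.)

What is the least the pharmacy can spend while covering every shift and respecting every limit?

£165

Slot 3 can only be covered by Costa, so that assignment is forced.
Slot 4 can only be covered by Pham and Eriksen, so that assignment is forced.
Picking the cheapest available pharmacist for each shift independently would cost £163, but that ignores the shift limits.
An optimal schedule: Slot 1→Singh, Slot 2→Singh, Slot 3→Costa, Slot 4→Pham+Eriksen, Slot 5→Costa, Slot 6→Eriksen.
Total: 20 + 20 + 25 + 21 + 27 + 25 + 27 = £165.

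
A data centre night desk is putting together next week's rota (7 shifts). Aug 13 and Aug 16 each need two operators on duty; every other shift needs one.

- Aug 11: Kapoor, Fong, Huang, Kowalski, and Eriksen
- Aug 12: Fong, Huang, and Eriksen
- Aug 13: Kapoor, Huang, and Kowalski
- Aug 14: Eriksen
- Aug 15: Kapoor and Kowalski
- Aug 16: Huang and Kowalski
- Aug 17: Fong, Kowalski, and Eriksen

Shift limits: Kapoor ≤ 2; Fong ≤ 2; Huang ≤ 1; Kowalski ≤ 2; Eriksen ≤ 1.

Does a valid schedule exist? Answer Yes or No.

Total capacity is 2+2+1+2+1 = 8 but 9 worker-slots are needed — infeasible.

No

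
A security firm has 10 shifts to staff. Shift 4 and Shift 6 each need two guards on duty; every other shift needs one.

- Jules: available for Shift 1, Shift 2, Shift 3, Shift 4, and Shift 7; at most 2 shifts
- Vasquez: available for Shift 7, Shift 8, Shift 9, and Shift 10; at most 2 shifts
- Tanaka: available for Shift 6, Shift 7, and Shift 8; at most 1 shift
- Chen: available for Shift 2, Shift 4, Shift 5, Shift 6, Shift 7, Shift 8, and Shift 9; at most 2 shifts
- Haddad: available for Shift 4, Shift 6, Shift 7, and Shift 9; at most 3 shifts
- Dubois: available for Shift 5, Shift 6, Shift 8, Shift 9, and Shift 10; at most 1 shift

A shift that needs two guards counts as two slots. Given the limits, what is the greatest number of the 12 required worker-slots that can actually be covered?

11

Total capacity across all guards is 2+2+1+2+3+1 = 11, and 12 slots are needed, so at most 11 can be filled.
An assignment achieving 11: Shift 1→Jules, Shift 2→Chen, Shift 3→Jules, Shift 4→Haddad, Shift 5→Chen, Shift 6→Tanaka+Haddad, Shift 7→Haddad, Shift 8→Vasquez, Shift 9→Dubois, Shift 10→Vasquez.
Loads: Jules 2/2, Vasquez 2/2, Tanaka 1/1, Chen 2/2, Haddad 3/3, Dubois 1/1.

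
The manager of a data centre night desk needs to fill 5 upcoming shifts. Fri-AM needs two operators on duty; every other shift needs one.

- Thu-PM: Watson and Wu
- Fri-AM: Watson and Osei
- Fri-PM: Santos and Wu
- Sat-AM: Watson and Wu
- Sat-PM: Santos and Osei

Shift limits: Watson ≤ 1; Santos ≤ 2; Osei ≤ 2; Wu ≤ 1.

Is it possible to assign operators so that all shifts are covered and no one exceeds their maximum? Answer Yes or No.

Total capacity is 6 and 6 slots are needed, so capacity alone doesn't rule it out.
Shifts {Thu-PM, Fri-AM, Sat-AM} need 4 worker-slots in total, but the operators available for any of those shifts (Watson, Osei, and Wu) can supply at most 3 among them. So no valid schedule exists.

No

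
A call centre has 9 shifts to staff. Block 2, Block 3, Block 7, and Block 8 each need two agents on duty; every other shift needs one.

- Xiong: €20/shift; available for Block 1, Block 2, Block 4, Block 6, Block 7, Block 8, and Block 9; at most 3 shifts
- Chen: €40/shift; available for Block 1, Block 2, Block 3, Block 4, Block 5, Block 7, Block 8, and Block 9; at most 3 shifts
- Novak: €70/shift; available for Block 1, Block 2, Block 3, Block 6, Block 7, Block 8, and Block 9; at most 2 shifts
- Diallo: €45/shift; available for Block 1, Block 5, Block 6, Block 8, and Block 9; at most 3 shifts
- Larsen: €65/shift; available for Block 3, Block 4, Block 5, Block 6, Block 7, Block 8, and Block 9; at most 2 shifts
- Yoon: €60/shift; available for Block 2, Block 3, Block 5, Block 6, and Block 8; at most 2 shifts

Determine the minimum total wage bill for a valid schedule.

€565

Picking the cheapest available agent for each shift independently would cost €400, but that ignores the shift limits.
An optimal schedule: Block 1→Xiong, Block 2→Xiong+Chen, Block 3→Yoon+Larsen, Block 4→Xiong, Block 5→Chen, Block 6→Diallo, Block 7→Chen+Larsen, Block 8→Diallo+Yoon, Block 9→Diallo.
Total: 20 + 20 + 40 + 60 + 65 + 20 + 40 + 45 + 40 + 65 + 45 + 60 + 45 = €565.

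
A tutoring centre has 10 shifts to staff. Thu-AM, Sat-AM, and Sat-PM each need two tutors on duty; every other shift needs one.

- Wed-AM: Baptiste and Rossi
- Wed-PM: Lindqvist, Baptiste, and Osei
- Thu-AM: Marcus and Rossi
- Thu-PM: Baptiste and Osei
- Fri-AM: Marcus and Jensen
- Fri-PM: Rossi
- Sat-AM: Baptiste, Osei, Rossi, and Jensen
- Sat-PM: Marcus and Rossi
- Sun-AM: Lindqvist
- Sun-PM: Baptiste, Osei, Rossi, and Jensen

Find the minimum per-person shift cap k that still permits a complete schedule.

3

With 6 tutors and 13 worker-slots to fill, someone must work at least ⌈13/6⌉ = 3 shifts, so k ≥ 3.
k = 3 works: Wed-AM→Baptiste, Wed-PM→Lindqvist, Thu-AM→Marcus+Rossi, Thu-PM→Baptiste, Fri-AM→Marcus, Fri-PM→Rossi, Sat-AM→Osei+Jensen, Sat-PM→Marcus+Rossi, Sun-AM→Lindqvist, Sun-PM→Baptiste.
Loads: Lindqvist 2, Marcus 3, Baptiste 3, Osei 1, Rossi 3, Jensen 1 — all ≤ 3.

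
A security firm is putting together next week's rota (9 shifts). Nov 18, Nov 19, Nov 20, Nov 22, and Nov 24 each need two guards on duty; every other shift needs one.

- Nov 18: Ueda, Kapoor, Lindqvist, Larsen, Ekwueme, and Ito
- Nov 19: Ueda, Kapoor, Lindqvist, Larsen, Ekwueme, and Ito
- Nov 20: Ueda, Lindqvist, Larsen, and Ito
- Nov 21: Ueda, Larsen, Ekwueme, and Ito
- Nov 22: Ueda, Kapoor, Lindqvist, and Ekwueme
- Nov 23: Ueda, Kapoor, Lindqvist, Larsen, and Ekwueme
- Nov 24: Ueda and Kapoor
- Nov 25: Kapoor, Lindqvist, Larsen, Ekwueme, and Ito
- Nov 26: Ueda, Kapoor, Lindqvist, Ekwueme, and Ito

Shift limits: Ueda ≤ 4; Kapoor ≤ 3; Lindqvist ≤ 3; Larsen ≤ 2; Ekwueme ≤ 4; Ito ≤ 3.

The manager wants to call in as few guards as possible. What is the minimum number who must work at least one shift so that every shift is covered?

4

14 slots to fill and no one can take more than 4, so at least ⌈14/4⌉ = 4 guards are needed.
Ueda, Kapoor, Lindqvist, and Ekwueme alone can cover everything: Nov 18→Kapoor+Ekwueme, Nov 19→Lindqvist+Ekwueme, Nov 20→Ueda+Lindqvist, Nov 21→Ueda, Nov 22→Lindqvist+Ekwueme, Nov 23→Ueda, Nov 24→Ueda+Kapoor, Nov 25→Kapoor, Nov 26→Ekwueme.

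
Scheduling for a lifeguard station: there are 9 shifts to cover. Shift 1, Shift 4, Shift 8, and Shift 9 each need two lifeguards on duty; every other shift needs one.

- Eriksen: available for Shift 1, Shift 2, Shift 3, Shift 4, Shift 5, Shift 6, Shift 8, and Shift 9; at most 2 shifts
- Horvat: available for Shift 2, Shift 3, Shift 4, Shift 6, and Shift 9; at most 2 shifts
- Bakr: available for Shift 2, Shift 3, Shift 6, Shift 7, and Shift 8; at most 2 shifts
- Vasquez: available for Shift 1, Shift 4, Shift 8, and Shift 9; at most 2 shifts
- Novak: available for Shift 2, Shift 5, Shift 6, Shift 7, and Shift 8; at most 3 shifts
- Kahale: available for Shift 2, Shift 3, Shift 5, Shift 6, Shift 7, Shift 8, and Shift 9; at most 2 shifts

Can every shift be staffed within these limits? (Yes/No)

Shift 1 can only be covered by Eriksen and Vasquez, so that assignment is forced.
One valid schedule: Shift 1→Eriksen+Vasquez, Shift 2→Bakr, Shift 3→Horvat, Shift 4→Eriksen+Horvat, Shift 5→Novak, Shift 6→Novak, Shift 7→Bakr, Shift 8→Novak+Kahale, Shift 9→Vasquez+Kahale.
Loads: Eriksen 2/2, Horvat 2/2, Bakr 2/2, Vasquez 2/2, Novak 3/3, Kahale 2/2 — all within limits.

Yes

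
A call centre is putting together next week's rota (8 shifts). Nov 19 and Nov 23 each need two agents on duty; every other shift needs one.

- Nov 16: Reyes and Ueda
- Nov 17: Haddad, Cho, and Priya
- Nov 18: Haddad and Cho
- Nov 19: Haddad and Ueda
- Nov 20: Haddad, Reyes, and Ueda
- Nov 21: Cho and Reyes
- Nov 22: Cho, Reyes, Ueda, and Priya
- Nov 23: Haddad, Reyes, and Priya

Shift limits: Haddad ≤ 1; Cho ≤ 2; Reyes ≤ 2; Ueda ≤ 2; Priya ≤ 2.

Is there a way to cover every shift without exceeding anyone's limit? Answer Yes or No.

No

Total capacity is 1+2+2+2+2 = 9 but 10 worker-slots are needed — infeasible.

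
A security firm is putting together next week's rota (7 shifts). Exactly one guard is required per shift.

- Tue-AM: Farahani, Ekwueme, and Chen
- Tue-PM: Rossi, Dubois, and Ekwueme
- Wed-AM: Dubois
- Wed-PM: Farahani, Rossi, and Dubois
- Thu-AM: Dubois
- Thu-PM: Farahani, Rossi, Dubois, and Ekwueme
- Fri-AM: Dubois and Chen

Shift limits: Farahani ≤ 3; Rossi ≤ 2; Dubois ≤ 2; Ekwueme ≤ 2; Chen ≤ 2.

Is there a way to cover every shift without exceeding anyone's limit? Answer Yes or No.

Wed-AM can only be covered by Dubois, so that assignment is forced.
Thu-AM can only be covered by Dubois, so that assignment is forced.
One valid schedule: Tue-AM→Farahani, Tue-PM→Rossi, Wed-AM→Dubois, Wed-PM→Farahani, Thu-AM→Dubois, Thu-PM→Farahani, Fri-AM→Chen.
Loads: Farahani 3/3, Rossi 1/2, Dubois 2/2, Ekwueme 0/2, Chen 1/2 — all within limits.

Yes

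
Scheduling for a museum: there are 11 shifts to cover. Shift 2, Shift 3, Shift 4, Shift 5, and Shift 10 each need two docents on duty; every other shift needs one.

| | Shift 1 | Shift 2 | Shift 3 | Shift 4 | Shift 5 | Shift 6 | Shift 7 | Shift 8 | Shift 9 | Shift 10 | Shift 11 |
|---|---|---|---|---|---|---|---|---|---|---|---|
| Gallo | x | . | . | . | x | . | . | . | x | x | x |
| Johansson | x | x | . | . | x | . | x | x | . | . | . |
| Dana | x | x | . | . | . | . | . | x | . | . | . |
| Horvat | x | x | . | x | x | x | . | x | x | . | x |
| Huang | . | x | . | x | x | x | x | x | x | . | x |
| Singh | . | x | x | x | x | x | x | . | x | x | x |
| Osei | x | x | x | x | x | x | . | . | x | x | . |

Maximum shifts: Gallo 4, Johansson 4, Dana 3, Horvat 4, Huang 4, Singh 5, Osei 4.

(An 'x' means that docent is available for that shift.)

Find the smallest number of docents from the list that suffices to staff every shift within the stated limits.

4

16 slots to fill and no one can take more than 5, so at least ⌈16/5⌉ = 4 docents are needed.
Gallo, Johansson, Singh, and Osei alone can cover everything: Shift 1→Gallo, Shift 2→Johansson+Singh, Shift 3→Singh+Osei, Shift 4→Singh+Osei, Shift 5→Johansson+Osei, Shift 6→Singh, Shift 7→Johansson, Shift 8→Johansson, Shift 9→Gallo, Shift 10→Gallo+Singh, Shift 11→Gallo.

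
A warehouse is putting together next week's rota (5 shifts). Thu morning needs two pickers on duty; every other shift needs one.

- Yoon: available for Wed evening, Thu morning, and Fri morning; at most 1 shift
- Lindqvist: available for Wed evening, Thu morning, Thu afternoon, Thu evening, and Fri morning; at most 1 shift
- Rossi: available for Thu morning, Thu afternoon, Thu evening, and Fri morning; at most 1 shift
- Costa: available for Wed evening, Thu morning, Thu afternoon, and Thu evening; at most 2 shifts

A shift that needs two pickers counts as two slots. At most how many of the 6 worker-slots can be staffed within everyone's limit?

Total capacity across all pickers is 1+1+1+2 = 5, and 6 slots are needed, so at most 5 can be filled.
An assignment achieving 5: Wed evening→Yoon, Thu morning→Costa, Thu afternoon→Lindqvist, Thu evening→Costa, Fri morning→Rossi.
Loads: Yoon 1/1, Lindqvist 1/1, Rossi 1/1, Costa 2/2.

5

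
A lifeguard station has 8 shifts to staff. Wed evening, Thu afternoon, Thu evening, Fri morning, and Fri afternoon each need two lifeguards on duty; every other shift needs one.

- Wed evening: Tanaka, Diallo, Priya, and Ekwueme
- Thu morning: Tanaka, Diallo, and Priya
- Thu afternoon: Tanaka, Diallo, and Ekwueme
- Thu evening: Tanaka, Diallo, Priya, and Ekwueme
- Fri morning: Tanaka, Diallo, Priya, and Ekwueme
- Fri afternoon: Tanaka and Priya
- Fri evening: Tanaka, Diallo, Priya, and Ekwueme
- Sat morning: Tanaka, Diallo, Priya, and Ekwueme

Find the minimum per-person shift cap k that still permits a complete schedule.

With 4 lifeguards and 13 worker-slots to fill, someone must work at least ⌈13/4⌉ = 4 shifts, so k ≥ 4.
k = 4 works: Wed evening→Diallo+Priya, Thu morning→Tanaka, Thu afternoon→Tanaka+Diallo, Thu evening→Diallo+Priya, Fri morning→Priya+Ekwueme, Fri afternoon→Tanaka+Priya, Fri evening→Tanaka, Sat morning→Diallo.
Loads: Tanaka 4, Diallo 4, Priya 4, Ekwueme 1 — all ≤ 4.

4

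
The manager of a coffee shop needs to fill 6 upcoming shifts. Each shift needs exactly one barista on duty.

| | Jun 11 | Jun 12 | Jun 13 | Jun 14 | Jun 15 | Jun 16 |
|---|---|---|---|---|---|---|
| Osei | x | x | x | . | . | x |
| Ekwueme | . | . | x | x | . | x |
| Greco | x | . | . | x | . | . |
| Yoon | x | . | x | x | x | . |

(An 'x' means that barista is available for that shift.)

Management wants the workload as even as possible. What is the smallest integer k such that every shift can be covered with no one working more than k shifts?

With 4 baristas and 6 worker-slots to fill, someone must work at least ⌈6/4⌉ = 2 shifts, so k ≥ 2.
k = 2 works: Jun 11→Greco, Jun 12→Osei, Jun 13→Ekwueme, Jun 14→Ekwueme, Jun 15→Yoon, Jun 16→Osei.
Loads: Osei 2, Ekwueme 2, Greco 1, Yoon 1 — all ≤ 2.

2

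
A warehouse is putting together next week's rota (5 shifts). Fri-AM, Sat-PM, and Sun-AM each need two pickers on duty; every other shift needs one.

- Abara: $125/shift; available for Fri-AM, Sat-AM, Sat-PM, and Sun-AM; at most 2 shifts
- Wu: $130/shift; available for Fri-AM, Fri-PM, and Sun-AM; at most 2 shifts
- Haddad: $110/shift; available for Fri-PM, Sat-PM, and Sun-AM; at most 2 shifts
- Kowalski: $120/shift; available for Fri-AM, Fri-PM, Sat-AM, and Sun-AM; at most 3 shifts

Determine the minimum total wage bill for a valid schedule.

Sat-PM can only be covered by Abara and Haddad, so that assignment is forced.
Picking the cheapest available picker for each shift independently would cost $940, but that ignores the shift limits.
An optimal schedule: Fri-AM→Kowalski+Abara, Fri-PM→Haddad, Sat-AM→Kowalski, Sat-PM→Haddad+Abara, Sun-AM→Kowalski+Wu.
Total: 120 + 125 + 110 + 120 + 110 + 125 + 120 + 130 = $960.

$960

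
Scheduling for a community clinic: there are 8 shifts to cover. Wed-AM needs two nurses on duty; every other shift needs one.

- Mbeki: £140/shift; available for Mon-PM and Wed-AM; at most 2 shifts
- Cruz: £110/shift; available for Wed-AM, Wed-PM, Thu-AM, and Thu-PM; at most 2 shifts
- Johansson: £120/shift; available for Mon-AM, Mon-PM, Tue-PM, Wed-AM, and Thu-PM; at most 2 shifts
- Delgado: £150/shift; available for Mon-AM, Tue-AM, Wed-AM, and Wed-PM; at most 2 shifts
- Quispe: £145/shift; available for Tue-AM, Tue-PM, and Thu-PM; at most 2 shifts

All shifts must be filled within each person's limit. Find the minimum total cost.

£1180

Thu-AM can only be covered by Cruz, so that assignment is forced.
Picking the cheapest available nurse for each shift independently would cost £1065, but that ignores the shift limits.
An optimal schedule: Mon-AM→Johansson, Mon-PM→Mbeki, Tue-AM→Quispe, Tue-PM→Johansson, Wed-AM→Mbeki+Delgado, Wed-PM→Cruz, Thu-AM→Cruz, Thu-PM→Quispe.
Total: 120 + 140 + 145 + 120 + 140 + 150 + 110 + 110 + 145 = £1180.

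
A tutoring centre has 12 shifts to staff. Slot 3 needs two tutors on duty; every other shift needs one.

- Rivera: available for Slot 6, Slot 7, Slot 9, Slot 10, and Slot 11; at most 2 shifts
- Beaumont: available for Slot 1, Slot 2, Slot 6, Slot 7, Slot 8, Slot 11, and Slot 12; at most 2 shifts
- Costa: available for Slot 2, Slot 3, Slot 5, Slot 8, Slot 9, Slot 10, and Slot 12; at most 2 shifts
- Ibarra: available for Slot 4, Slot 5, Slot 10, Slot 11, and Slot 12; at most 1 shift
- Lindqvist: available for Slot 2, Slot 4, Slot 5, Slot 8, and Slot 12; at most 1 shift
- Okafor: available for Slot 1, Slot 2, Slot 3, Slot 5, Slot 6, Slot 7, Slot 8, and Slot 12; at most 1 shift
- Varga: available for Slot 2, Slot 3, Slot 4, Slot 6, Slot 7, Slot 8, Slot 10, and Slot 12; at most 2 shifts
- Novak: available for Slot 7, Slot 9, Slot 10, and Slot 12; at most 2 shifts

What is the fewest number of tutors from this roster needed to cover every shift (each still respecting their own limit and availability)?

13 slots to fill and no one can take more than 2, so at least ⌈13/2⌉ = 7 tutors are needed.
Any 7 tutors together have capacity at most 2+2+2+2+2+1+1 = 12 < 13 slots, so 7 can never suffice.
Rivera, Beaumont, Costa, Ibarra, Lindqvist, Okafor, Varga, and Novak alone can cover everything: Slot 1→Beaumont, Slot 2→Lindqvist, Slot 3→Costa+Okafor, Slot 4→Ibarra, Slot 5→Costa, Slot 6→Beaumont, Slot 7→Varga, Slot 8→Varga, Slot 9→Rivera, Slot 10→Novak, Slot 11→Rivera, Slot 12→Novak.

8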